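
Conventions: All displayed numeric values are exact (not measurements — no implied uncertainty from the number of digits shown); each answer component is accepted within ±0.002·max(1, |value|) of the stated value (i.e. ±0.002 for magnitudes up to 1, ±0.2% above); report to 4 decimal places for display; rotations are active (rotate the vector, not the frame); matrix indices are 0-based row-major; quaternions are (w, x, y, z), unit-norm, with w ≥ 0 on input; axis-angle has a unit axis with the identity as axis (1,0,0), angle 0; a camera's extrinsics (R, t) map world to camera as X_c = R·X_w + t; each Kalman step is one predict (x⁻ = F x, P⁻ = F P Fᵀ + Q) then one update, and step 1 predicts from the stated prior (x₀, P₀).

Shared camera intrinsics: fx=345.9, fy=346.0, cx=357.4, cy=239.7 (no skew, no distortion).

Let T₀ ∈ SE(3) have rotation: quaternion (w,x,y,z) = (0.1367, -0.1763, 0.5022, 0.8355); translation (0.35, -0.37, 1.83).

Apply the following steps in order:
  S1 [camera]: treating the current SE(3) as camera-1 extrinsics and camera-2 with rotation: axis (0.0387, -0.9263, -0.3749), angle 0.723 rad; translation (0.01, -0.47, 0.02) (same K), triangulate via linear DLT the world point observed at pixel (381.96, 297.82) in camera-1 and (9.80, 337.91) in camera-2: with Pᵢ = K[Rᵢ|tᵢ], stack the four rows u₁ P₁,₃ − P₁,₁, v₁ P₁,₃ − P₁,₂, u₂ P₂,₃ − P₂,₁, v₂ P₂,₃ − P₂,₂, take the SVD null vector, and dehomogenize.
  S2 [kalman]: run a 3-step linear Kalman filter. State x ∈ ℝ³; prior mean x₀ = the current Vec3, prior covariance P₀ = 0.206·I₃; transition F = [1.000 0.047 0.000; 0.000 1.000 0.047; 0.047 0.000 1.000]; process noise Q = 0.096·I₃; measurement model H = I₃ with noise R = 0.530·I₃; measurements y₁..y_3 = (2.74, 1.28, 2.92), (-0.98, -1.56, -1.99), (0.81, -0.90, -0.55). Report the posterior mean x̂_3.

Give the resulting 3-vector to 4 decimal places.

after S1 (triangulate): (-0.3371, 0.5806, 1.3042)
after S2 (kf_track): (0.3533, -0.2787, 0.1436)

result = (0.3533, -0.2787, 0.1436)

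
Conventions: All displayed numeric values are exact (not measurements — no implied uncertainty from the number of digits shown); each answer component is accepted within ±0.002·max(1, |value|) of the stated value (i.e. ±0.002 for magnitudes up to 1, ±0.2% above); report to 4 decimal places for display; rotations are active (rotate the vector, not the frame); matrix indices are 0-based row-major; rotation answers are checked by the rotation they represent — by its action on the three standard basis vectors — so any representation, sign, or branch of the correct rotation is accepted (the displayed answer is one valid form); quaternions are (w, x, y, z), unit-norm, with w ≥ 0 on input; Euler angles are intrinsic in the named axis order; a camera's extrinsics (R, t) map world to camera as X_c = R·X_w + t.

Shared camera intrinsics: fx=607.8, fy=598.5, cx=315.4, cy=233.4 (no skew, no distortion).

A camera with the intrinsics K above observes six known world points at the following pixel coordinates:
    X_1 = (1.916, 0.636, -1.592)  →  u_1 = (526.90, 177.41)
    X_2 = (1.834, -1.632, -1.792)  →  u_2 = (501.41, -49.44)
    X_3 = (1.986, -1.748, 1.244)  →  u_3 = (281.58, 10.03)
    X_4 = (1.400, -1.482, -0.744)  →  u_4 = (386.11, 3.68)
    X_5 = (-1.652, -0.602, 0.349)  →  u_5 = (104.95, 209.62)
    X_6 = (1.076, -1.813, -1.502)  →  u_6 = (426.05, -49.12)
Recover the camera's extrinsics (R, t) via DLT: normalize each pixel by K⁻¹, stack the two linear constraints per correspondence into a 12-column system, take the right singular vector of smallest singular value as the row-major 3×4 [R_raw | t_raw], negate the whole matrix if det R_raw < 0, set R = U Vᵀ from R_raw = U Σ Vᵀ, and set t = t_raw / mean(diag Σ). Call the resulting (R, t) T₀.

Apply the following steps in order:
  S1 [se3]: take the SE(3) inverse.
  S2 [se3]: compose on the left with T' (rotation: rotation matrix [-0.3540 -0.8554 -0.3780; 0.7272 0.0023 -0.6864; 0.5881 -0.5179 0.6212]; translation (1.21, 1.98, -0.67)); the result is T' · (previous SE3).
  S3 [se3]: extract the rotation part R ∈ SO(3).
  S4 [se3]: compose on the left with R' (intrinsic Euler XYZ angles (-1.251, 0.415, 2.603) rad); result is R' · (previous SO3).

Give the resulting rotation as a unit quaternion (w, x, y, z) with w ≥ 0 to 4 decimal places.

rotation (quat) = (0.2016, -0.5199, 0.0230, -0.8298)

source (pnp_recover): camera pose = R=[0.6372 0.2875 -0.7151; -0.4403 0.8973 -0.0315; 0.6326 0.3349 0.6983], t=(-0.3002, -0.3800, 6.1307)
after S1 (invert_se3): R=[0.6372 -0.4403 0.6326; 0.2875 0.8973 0.3349; -0.7151 -0.0315 0.6983], t=(-3.8542, -1.6260, -4.5079)
after S2 (compose_se3): R=[-0.2012 -0.5998 -0.7744; 0.9549 -0.2964 -0.0186; -0.2184 -0.7432 0.6324], t=(5.6695, 2.2678, -4.8949)
after S3 (rot_of_se3): [-0.2012 -0.5998 -0.7744; 0.9549 -0.2964 -0.0186; -0.2184 -0.7432 0.6324]
after S4 (compose_so3): [-0.3782 0.3106 0.8721; -0.3585 -0.9176 0.1714; 0.8535 -0.2478 0.4584]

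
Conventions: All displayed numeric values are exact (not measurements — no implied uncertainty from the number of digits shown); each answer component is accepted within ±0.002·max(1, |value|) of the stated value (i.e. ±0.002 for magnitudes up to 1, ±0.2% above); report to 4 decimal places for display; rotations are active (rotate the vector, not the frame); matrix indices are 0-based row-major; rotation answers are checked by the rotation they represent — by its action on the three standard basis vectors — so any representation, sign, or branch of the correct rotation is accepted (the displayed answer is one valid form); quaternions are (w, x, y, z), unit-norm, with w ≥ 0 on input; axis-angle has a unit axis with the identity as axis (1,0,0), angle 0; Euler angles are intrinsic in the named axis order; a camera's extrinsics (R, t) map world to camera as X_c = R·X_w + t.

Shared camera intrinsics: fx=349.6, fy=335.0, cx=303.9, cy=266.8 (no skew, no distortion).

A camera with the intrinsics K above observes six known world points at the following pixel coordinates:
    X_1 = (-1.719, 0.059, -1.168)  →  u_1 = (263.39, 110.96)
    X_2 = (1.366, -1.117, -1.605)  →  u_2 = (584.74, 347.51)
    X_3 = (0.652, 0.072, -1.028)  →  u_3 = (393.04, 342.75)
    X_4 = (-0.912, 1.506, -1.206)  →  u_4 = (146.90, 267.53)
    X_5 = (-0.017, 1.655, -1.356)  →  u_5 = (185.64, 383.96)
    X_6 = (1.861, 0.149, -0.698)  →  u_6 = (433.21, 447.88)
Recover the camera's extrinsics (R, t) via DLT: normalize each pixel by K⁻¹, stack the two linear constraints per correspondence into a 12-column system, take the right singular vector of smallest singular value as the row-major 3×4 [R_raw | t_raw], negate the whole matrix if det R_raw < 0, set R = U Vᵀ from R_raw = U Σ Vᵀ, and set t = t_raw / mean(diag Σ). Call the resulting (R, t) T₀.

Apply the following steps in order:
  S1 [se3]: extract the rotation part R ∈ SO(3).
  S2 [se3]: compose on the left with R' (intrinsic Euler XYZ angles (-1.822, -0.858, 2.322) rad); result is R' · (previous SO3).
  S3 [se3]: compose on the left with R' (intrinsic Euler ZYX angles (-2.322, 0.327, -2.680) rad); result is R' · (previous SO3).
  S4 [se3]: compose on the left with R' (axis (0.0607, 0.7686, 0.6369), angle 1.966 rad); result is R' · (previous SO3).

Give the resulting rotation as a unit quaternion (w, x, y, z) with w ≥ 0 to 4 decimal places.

rotation (quat) = (0.4518, -0.4227, 0.0149, 0.7855)

source (pnp_recover): camera pose = R=[0.4949 -0.8431 -0.2105; 0.8689 0.4785 0.1265; -0.0059 -0.2455 0.9694], t=(0.3101, 0.2300, 4.1100)
after S1 (rot_of_se3): [0.4949 -0.8431 -0.2105; 0.8689 0.4785 0.1265; -0.0059 -0.2455 0.9694]
after S2 (compose_so3): [-0.6317 0.3333 -0.6999; -0.6591 0.2443 0.7112; 0.4080 0.9106 0.0654]
after S3 (compose_so3): [0.9882 0.1237 0.0905; -0.0727 -0.1413 0.9873; 0.1350 -0.9822 -0.1306]
after S4 (compose_so3): [-0.2345 -0.7224 -0.6506; 0.6971 -0.5914 0.4054; -0.6776 -0.3585 0.6422]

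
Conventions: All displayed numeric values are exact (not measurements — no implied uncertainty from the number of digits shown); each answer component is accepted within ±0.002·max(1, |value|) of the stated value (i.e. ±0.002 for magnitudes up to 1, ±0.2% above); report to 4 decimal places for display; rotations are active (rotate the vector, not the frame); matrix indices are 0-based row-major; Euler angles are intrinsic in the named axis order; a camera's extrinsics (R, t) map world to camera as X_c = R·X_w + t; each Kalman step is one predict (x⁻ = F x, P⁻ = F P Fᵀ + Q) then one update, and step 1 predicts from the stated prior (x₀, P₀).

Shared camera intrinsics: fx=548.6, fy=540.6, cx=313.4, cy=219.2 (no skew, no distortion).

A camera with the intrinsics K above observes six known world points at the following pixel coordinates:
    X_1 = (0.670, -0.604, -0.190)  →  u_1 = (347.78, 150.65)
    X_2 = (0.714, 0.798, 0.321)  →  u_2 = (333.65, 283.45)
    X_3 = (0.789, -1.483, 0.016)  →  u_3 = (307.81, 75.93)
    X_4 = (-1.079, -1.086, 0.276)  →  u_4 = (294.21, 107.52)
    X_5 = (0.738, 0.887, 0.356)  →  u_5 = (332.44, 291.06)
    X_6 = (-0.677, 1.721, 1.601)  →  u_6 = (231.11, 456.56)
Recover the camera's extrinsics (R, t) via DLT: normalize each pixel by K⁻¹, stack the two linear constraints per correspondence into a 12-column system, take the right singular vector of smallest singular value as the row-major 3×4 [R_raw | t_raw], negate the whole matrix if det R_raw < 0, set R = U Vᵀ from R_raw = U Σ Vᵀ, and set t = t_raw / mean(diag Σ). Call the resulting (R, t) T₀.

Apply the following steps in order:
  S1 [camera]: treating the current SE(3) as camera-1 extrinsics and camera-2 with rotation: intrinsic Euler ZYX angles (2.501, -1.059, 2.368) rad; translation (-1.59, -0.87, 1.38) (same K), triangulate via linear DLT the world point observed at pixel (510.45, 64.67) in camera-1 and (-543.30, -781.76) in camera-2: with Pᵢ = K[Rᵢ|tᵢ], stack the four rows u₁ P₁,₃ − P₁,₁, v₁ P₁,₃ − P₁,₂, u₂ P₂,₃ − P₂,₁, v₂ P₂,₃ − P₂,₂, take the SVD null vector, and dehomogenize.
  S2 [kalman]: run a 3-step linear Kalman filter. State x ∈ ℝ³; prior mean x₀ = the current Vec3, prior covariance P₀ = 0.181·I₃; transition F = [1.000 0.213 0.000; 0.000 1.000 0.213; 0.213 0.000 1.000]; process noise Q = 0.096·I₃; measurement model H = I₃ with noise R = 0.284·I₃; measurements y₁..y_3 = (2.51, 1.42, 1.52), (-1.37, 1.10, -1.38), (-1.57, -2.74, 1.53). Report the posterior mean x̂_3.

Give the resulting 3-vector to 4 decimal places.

source (pnp_recover): camera pose = R=[-0.0368 0.2527 -0.9668; -0.1414 0.9564 0.2554; 0.9893 0.1462 0.0005], t=(0.3600, -0.0200, 5.2706)
after S1 (triangulate): (-0.1742, -1.0227, -1.7264)
after S2 (kf_track): (-0.6737, -1.0284, 0.2007)

result = (-0.6737, -1.0284, 0.2007)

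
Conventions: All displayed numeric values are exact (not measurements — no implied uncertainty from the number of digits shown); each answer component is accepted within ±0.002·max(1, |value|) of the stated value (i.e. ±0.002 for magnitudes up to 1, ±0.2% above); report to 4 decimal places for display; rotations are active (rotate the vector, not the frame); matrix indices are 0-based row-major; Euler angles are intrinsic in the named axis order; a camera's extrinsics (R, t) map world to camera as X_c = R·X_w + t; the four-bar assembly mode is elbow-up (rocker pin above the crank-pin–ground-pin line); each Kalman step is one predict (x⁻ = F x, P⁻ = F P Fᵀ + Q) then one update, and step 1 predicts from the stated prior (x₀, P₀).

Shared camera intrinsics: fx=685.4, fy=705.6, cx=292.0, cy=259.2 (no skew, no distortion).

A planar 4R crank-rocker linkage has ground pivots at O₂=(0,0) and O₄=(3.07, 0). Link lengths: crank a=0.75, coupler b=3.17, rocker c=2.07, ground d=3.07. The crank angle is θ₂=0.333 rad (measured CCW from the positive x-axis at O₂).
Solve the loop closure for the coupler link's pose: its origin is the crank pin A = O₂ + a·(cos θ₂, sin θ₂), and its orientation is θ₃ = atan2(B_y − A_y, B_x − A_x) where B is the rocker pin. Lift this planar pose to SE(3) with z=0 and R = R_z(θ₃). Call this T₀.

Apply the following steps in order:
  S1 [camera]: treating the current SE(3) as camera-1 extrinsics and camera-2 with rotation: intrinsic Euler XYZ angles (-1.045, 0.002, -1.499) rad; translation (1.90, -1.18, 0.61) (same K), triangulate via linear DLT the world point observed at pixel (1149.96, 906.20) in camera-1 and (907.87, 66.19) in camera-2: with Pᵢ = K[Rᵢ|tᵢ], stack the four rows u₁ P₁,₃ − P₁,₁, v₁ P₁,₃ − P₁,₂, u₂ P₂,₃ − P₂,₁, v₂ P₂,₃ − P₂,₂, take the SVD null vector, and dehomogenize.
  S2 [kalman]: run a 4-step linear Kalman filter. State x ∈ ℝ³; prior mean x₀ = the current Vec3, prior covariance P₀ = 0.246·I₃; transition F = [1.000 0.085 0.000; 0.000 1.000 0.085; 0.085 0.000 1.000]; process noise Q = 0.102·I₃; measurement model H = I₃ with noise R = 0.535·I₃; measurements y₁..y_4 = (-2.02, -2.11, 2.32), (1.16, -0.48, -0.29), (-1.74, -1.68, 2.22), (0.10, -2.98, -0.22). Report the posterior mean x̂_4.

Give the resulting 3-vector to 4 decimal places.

source (fourbar_fk): coupler pose = R=[0.8208 -0.5712 0.0000; 0.5712 0.8208 0.0000; 0.0000 0.0000 1.0000], t=(0.7088, 0.2452, 0.0000)
after S1 (triangulate): (1.4226, 0.2556, 1.3824)
after S2 (kf_track): (-0.3552, -1.5812, 0.7673)

result = (-0.3552, -1.5812, 0.7673)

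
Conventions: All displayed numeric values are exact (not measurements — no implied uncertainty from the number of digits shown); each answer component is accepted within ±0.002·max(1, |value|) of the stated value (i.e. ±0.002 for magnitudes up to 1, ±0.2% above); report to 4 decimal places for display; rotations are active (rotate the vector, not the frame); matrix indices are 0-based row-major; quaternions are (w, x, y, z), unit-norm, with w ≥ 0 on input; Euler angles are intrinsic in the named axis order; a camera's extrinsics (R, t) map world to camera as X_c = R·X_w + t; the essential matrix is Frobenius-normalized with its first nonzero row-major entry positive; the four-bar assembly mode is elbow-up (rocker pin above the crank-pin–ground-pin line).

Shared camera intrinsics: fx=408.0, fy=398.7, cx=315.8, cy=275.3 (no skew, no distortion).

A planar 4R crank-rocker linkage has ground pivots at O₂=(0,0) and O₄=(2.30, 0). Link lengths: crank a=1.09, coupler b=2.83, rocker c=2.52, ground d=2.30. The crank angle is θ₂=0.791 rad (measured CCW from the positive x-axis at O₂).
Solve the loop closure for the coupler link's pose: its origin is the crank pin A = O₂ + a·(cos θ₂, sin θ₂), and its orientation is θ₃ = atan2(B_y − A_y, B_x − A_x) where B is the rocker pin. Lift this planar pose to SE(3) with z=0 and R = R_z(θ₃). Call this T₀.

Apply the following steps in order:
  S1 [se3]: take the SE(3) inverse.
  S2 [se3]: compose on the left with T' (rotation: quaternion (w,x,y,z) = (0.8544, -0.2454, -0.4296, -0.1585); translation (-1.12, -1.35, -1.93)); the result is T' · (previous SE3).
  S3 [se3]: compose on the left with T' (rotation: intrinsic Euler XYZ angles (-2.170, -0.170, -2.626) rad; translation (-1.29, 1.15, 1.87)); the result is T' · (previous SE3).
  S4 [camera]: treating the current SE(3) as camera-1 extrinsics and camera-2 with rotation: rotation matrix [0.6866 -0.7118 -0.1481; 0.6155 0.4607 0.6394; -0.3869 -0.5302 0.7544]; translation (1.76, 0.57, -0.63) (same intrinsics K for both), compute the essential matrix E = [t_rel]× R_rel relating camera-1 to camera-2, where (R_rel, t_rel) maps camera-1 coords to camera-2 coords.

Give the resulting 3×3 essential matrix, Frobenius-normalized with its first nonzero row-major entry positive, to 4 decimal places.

matrix = [0.5221 0.0421 -0.1544; -0.4177 0.0375 0.1745; 0.1216 0.5834 0.3746]

source (fourbar_fk): coupler pose = R=[0.8203 -0.5720 0.0000; 0.5720 0.8203 0.0000; 0.0000 0.0000 1.0000], t=(0.7664, 0.7751, 0.0000)
after S1 (invert_se3): R=[0.8203 0.5720 0.0000; -0.5720 0.8203 0.0000; 0.0000 0.0000 1.0000], t=(-1.0720, -0.1974, 0.0000)
after S2 (compose_se3): R=[0.2007 0.7272 -0.6564; -0.5235 0.6459 0.5556; 0.8280 0.2321 0.5104], t=(-1.8375, -1.4494, -2.7445)
after S3 (compose_se3): R=[-0.5666 -0.3490 0.7464; 0.4124 0.6642 0.6235; -0.7134 0.6611 -0.2324], t=(0.0456, -2.1823, 1.5218)
after S4 (essential): [0.5221 0.0421 -0.1544; -0.4177 0.0375 0.1745; 0.1216 0.5834 0.3746]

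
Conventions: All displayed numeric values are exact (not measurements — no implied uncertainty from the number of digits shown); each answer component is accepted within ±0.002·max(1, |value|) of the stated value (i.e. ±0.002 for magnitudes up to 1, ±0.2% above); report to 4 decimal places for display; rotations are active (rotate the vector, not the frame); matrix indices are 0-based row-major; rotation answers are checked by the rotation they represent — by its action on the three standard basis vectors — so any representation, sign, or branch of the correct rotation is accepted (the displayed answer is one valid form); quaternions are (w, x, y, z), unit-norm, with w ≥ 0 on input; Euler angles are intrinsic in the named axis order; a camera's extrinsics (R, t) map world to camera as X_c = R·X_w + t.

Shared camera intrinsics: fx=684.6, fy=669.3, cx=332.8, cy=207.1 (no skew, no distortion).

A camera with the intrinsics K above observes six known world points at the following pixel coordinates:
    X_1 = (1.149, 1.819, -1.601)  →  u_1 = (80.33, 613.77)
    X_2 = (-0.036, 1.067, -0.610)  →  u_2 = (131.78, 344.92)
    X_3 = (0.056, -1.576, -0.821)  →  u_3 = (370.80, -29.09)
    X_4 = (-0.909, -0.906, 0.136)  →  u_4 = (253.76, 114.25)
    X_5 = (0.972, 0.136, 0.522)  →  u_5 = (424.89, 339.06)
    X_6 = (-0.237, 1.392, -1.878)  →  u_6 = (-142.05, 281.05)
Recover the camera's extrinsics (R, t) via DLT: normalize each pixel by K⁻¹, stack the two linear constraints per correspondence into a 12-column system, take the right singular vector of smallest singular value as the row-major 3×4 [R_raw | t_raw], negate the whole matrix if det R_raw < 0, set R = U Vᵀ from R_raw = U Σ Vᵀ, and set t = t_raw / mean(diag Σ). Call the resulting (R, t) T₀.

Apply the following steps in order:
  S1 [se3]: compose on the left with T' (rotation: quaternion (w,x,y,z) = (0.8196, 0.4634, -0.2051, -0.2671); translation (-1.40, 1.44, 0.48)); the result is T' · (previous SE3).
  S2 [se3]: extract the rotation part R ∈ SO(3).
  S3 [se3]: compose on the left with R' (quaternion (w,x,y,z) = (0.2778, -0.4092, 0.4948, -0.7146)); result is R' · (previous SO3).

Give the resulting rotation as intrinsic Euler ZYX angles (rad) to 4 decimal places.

source (pnp_recover): camera pose = R=[0.8299 -0.4751 0.2926; 0.2799 0.8081 0.5183; -0.4827 -0.3482 0.8036], t=(-0.3200, 0.1900, 4.3700)
after S1 (compose_se3): R=[0.9928 0.0362 -0.1145; -0.0876 0.8704 -0.4845; 0.0821 0.4910 0.8673], t=(-4.1516, -1.1187, 2.7420)
after S2 (rot_of_se3): [0.9928 0.0362 -0.1145; -0.0876 0.8704 -0.4845; 0.0821 0.4910 0.8673]
after S3 (compose_so3): [-0.4358 0.3967 0.8079; -0.8043 -0.5745 -0.1518; 0.4039 -0.7159 0.5695]

rotation (euler_zyx) = (-2.0674, -0.4158, -0.8988)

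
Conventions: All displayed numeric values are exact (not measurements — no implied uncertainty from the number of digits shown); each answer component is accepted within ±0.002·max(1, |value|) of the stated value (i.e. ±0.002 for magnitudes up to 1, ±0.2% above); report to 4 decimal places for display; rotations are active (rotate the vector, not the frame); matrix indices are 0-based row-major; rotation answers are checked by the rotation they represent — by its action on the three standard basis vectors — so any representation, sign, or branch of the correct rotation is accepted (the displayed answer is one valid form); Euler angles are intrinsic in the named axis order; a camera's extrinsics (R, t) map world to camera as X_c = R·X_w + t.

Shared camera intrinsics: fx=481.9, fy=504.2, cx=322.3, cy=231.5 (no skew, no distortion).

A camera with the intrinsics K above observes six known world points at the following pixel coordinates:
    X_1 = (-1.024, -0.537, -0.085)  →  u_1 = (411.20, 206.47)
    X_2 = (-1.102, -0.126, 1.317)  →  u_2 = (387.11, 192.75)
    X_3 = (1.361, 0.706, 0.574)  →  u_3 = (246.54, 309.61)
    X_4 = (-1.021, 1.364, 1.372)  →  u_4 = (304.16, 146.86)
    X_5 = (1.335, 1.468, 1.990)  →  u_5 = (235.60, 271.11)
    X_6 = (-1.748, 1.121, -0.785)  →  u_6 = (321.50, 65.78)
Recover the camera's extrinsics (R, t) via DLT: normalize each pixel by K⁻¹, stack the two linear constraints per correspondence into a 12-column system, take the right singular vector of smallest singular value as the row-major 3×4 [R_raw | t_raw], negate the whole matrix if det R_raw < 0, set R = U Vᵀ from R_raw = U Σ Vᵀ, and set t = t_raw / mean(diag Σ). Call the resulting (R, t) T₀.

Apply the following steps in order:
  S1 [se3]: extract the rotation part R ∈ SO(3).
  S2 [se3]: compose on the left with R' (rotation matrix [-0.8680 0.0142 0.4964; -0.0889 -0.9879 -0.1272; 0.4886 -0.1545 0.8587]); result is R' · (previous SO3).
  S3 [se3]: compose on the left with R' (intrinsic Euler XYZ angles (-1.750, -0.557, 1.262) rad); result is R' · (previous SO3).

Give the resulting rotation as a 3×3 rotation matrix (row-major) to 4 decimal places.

source (pnp_recover): camera pose = R=[-0.5230 -0.8406 0.1409; 0.8496 -0.5274 0.0070; 0.0685 0.1234 0.9900], t=(0.1301, 0.2900, 6.2095)
after S1 (rot_of_se3): [-0.5230 -0.8406 0.1409; 0.8496 -0.5274 0.0070; 0.0685 0.1234 0.9900]
after S2 (compose_so3): [0.5000 0.7834 0.3692; -0.8015 0.5800 -0.1453; -0.3280 -0.2233 0.9179]
after S3 (compose_so3): [0.9506 -0.1489 -0.2725; 0.1608 -0.5145 0.8423; -0.2656 -0.8444 -0.4652]

rotation (matrix) = ((0.9506, -0.1489, -0.2725), (0.1608, -0.5145, 0.8423), (-0.2656, -0.8444, -0.4652))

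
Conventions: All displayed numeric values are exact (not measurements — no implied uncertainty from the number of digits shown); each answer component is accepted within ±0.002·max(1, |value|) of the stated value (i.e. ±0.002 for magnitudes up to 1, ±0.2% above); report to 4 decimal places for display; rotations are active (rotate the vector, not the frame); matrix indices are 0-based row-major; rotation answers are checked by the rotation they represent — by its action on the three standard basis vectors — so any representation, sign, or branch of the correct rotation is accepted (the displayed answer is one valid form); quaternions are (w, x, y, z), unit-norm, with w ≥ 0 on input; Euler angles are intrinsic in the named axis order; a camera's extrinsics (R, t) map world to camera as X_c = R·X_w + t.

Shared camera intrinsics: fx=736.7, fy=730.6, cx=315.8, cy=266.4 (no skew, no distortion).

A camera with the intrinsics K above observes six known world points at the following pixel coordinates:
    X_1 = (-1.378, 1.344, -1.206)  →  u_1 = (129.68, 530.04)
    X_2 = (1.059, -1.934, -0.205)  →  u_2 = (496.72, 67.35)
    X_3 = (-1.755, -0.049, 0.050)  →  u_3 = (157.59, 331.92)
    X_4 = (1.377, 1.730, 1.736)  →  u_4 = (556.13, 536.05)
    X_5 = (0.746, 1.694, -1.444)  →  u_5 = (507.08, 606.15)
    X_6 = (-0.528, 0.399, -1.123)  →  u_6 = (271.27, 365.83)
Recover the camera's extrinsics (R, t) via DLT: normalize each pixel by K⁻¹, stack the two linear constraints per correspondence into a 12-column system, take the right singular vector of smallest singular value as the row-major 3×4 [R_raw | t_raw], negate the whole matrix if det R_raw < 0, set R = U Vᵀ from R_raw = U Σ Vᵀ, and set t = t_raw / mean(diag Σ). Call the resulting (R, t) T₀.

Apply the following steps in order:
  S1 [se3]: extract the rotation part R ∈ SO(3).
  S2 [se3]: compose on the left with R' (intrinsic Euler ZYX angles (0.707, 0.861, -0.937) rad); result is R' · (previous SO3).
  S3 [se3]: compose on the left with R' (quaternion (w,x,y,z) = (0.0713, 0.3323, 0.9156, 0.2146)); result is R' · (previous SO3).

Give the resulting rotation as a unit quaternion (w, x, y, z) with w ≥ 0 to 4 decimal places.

rotation (quat) = (0.0167, -0.4970, -0.3065, -0.8116)

source (pnp_recover): camera pose = R=[0.9830 0.0257 0.1817; -0.0681 0.9706 0.2310; -0.1704 -0.2394 0.9558], t=(0.4399, 0.4499, 5.5903)
after S1 (rot_of_se3): [0.9830 0.0257 0.1817; -0.0681 0.9706 0.2310; -0.1704 -0.2394 0.9558]
after S2 (compose_so3): [0.5759 -0.7681 -0.2800; 0.2584 -0.1540 0.9537; -0.7756 -0.6216 0.1098]
after S3 (compose_so3): [-0.5054 0.3318 0.7965; 0.2775 -0.8116 0.5142; 0.8170 0.4809 0.3181]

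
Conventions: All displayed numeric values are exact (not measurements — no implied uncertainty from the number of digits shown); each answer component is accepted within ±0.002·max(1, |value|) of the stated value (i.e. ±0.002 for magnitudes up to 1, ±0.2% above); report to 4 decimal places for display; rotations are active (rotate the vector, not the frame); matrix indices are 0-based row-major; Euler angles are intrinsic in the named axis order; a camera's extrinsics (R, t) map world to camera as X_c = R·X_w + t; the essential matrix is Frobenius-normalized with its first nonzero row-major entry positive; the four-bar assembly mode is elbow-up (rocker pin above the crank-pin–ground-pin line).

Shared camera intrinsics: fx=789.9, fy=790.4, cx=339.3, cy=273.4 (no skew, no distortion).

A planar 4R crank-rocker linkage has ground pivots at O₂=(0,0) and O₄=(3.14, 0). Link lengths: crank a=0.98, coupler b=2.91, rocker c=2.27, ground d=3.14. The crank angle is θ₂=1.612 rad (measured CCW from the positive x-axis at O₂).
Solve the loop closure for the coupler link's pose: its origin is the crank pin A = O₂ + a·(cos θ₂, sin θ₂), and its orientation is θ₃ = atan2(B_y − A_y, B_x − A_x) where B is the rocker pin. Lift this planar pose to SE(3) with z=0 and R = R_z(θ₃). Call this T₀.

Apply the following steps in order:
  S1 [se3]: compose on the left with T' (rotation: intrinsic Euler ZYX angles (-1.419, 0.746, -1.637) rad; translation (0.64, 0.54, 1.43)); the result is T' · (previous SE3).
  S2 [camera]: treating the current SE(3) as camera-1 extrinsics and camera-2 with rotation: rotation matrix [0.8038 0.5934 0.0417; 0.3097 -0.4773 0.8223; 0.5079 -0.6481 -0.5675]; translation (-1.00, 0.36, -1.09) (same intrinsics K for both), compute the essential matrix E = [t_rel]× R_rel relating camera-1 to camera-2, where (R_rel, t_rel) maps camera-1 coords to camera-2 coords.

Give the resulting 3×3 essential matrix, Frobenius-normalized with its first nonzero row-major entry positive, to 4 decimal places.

source (fourbar_fk): coupler pose = R=[0.9070 -0.4211 0.0000; 0.4211 0.9070 0.0000; 0.0000 0.0000 1.0000], t=(-0.0404, 0.9792, 0.0000)
after S1 (compose_se3): R=[0.0301 -0.1990 0.9795; -0.3808 0.9038 0.1953; -0.9242 -0.3788 -0.0486], t=(0.4712, 1.2150, 0.7399)
after S2 (essential): [0.4415 0.2820 0.0452; 0.2097 0.3526 0.3696; 0.4067 -0.0785 -0.4969]

matrix = [0.4415 0.2820 0.0452; 0.2097 0.3526 0.3696; 0.4067 -0.0785 -0.4969]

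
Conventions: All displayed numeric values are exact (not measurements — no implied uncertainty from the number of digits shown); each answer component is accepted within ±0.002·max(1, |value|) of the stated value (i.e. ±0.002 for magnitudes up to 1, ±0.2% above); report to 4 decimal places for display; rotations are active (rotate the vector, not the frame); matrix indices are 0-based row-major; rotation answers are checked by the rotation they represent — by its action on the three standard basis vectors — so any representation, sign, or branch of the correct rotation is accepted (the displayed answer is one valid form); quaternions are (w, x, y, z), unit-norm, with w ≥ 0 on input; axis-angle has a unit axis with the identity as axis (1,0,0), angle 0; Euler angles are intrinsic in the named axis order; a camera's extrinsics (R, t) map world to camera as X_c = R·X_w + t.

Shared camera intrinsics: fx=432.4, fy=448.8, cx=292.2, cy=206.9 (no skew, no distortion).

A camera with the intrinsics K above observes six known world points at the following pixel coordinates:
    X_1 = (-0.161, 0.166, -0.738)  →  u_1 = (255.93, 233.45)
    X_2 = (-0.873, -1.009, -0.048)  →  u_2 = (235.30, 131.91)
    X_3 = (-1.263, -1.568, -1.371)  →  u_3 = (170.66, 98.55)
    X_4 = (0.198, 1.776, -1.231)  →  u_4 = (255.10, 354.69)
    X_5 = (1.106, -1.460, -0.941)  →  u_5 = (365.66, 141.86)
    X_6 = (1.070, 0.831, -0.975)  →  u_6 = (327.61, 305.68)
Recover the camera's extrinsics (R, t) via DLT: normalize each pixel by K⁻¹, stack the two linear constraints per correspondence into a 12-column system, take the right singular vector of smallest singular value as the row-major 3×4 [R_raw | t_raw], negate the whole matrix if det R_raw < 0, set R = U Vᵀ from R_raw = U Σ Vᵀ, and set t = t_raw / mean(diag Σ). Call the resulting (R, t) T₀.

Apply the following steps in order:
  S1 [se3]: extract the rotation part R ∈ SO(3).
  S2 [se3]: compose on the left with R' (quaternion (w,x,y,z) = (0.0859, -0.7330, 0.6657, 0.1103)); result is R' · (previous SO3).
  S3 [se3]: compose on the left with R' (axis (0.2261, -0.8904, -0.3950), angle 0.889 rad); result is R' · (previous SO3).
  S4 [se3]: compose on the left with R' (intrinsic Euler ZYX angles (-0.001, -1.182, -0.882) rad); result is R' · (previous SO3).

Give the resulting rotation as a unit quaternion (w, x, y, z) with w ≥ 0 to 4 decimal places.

rotation (quat) = (0.5079, -0.1583, 0.3271, -0.7810)

source (pnp_recover): camera pose = R=[0.9593 -0.1536 0.2368; 0.2284 0.9153 -0.3318; -0.1658 0.3724 0.9132], t=(-0.1700, 0.0100, 6.8398)
after S1 (rot_of_se3): [0.9593 -0.1536 0.2368; 0.2284 0.9153 -0.3318; -0.1658 0.3724 0.9132]
after S2 (compose_so3): [-0.1337 -0.9419 0.3080; -0.9859 0.1580 0.0553; -0.1007 -0.2963 -0.9498]
after S3 (compose_so3): [-0.2428 -0.3601 0.9008; -0.8548 0.5184 -0.0231; -0.4586 -0.7756 -0.4337]
after S4 (compose_so3): [-0.4339 0.6898 0.5797; -0.8970 -0.2700 -0.3501; -0.0850 -0.6718 0.7358]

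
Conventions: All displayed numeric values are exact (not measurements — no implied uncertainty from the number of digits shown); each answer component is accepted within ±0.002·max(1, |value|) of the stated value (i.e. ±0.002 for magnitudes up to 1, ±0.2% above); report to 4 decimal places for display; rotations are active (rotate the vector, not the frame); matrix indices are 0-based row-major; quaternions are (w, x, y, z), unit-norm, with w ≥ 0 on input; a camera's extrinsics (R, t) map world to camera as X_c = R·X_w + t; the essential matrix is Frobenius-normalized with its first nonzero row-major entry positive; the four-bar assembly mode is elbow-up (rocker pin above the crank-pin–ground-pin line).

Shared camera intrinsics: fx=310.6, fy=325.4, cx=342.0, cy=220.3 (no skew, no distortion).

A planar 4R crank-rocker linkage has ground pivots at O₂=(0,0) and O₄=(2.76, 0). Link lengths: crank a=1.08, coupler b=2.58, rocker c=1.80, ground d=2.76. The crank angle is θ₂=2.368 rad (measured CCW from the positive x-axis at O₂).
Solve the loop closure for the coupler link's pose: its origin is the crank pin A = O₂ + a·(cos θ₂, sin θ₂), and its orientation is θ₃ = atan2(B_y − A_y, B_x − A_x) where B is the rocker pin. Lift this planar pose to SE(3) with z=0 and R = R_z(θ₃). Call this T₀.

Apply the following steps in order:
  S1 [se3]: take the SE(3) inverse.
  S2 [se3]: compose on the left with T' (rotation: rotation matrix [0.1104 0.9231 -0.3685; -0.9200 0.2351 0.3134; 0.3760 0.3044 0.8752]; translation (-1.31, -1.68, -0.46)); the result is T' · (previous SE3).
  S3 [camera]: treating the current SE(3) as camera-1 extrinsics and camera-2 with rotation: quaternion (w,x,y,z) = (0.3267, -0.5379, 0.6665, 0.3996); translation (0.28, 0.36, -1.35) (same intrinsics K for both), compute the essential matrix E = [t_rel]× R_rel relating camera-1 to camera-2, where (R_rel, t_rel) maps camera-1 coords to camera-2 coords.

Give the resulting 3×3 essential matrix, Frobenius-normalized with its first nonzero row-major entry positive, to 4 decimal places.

matrix = [0.3044 0.2006 -0.4993; -0.0591 0.2865 -0.3091; 0.5478 -0.3694 0.0126]

source (fourbar_fk): coupler pose = R=[0.9618 -0.2738 0.0000; 0.2738 0.9618 0.0000; 0.0000 0.0000 1.0000], t=(-0.7726, 0.7546, 0.0000)
after S1 (invert_se3): R=[0.9618 0.2738 0.0000; -0.2738 0.9618 0.0000; 0.0000 0.0000 1.0000], t=(0.5365, -0.9373, 0.0000)
after S2 (compose_se3): R=[-0.1466 0.9180 -0.3685; -0.9493 -0.0258 0.3134; 0.2782 0.3957 0.8752], t=(-2.1160, -2.3940, -0.5436)
after S3 (essential): [0.3044 0.2006 -0.4993; -0.0591 0.2865 -0.3091; 0.5478 -0.3694 0.0126]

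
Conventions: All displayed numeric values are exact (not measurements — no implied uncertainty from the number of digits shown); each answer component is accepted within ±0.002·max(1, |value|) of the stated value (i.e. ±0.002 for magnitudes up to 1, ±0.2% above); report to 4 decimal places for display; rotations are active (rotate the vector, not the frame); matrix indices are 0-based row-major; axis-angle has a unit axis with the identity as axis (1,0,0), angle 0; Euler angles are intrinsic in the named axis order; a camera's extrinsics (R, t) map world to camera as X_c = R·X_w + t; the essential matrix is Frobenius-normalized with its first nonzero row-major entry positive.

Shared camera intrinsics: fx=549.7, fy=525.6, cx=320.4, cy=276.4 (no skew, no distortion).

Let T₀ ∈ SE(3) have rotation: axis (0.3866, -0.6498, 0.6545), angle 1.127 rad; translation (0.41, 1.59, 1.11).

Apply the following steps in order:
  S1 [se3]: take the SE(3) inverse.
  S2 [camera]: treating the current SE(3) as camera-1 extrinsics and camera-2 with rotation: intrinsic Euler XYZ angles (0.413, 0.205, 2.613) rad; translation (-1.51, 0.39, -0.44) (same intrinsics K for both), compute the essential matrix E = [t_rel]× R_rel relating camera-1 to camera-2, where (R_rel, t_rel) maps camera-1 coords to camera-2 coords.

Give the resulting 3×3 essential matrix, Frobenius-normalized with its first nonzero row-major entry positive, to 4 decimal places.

matrix = [0.1933 -0.1770 0.1907; -0.4186 0.1896 -0.4359; -0.1286 -0.6554 -0.2184]

after S1 (invert_se3): R=[0.5146 0.4477 0.7312; -0.7344 0.6703 0.1065; -0.4425 -0.5918 0.6738], t=(-1.7346, -0.8828, 0.3745)
after S2 (essential): [0.1933 -0.1770 0.1907; -0.4186 0.1896 -0.4359; -0.1286 -0.6554 -0.2184]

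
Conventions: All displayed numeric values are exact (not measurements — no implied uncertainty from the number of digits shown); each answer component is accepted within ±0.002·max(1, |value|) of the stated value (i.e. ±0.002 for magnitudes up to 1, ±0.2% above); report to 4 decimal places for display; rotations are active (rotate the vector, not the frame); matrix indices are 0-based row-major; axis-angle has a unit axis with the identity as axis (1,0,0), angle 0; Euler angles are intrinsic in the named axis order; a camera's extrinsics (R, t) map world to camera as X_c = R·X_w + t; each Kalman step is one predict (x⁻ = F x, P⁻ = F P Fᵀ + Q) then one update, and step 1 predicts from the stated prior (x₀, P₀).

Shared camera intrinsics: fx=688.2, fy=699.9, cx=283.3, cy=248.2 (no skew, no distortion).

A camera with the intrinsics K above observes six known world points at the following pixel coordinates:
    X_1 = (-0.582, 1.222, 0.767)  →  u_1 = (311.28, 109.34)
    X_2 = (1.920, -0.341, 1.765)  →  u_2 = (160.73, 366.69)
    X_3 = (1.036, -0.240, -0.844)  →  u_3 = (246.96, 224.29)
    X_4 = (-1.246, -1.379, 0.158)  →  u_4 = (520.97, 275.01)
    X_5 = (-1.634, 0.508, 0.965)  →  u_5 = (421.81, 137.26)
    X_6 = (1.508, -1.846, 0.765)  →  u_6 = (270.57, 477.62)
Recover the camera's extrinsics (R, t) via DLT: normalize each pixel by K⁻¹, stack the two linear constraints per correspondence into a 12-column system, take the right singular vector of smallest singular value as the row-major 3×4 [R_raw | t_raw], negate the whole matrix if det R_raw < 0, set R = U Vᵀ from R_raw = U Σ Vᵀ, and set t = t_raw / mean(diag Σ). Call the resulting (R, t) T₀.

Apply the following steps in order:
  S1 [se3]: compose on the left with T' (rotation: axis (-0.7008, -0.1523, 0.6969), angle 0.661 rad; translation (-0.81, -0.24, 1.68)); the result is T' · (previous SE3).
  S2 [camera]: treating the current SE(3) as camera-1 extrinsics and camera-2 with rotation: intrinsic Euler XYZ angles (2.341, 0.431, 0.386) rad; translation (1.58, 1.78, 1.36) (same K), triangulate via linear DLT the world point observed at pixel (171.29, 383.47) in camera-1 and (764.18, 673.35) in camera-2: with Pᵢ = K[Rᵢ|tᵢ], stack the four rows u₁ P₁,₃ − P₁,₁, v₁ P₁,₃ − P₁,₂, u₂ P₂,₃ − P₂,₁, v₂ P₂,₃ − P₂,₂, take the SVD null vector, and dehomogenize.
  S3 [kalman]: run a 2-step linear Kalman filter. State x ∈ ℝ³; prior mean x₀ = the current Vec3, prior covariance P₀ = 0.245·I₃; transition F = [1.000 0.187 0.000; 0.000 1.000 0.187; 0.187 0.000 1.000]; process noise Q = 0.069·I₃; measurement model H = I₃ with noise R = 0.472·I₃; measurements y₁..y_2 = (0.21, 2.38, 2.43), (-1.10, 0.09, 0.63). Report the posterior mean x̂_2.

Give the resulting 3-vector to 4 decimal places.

result = (-0.2326, 1.1149, 0.8236)

source (pnp_recover): camera pose = R=[-0.8786 -0.4649 -0.1094; 0.3995 -0.8409 0.3650; -0.2617 0.2770 0.9245], t=(0.4400, -0.4800, 6.1606)
after S1 (compose_se3): R=[-0.8950 -0.1286 -0.4272; -0.1850 -0.7643 0.6178; -0.4060 0.6319 0.6602], t=(-1.4323, 2.0896, 7.3864)
after S2 (triangulate): (-0.3389, 0.9123, 0.2255)
after S3 (kf_track): (-0.2326, 1.1149, 0.8236)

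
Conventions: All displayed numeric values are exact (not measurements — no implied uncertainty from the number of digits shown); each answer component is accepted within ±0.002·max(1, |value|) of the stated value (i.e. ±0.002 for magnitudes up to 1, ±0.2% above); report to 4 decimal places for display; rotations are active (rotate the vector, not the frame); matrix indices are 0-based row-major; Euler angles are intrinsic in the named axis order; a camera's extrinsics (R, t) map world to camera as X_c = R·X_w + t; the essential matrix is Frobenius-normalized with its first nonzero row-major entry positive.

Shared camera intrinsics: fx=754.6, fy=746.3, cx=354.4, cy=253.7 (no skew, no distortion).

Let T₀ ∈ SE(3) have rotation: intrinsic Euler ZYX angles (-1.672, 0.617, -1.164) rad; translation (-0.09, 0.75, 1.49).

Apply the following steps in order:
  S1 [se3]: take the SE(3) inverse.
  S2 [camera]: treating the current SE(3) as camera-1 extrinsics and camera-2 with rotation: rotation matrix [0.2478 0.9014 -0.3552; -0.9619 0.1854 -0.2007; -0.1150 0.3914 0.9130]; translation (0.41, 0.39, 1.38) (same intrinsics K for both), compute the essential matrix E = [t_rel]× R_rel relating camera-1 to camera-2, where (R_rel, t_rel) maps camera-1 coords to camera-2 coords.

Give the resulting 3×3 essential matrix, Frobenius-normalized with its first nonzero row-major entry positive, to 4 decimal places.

after S1 (invert_se3): R=[-0.0824 -0.8114 -0.5786; 0.4473 0.4887 -0.7491; 0.8906 -0.3205 0.3227], t=(1.4633, 0.7898, -0.1603)
after S2 (essential): [0.0914 -0.0920 -0.6844; 0.2768 -0.6325 0.1348; -0.0448 0.0819 0.1061]

matrix = [0.0914 -0.0920 -0.6844; 0.2768 -0.6325 0.1348; -0.0448 0.0819 0.1061]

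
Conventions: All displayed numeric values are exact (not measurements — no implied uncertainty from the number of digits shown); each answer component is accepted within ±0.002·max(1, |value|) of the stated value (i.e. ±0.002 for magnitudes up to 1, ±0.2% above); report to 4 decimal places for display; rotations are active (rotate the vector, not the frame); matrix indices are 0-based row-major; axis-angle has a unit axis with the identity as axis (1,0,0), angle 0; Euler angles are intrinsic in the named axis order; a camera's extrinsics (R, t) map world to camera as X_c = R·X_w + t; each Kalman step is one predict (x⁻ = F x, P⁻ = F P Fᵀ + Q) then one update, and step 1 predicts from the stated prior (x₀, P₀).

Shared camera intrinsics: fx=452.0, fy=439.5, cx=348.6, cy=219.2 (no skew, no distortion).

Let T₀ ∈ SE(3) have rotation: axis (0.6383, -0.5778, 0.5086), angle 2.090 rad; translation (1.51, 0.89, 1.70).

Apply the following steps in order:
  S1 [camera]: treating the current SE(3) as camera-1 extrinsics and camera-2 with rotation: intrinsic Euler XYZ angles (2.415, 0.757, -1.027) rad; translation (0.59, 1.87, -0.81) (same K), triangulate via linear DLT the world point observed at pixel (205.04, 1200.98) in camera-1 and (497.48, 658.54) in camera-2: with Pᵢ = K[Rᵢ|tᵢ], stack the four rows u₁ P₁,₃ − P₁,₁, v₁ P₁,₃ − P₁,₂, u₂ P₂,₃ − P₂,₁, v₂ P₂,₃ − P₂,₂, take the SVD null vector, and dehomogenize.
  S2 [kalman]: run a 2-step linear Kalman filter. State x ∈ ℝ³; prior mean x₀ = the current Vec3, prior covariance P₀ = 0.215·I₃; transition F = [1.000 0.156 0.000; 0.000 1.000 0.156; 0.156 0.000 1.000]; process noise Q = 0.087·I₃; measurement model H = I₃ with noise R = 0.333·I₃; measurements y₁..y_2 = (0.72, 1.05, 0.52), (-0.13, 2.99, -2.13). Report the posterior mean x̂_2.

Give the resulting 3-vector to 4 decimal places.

result = (0.0400, 1.9759, -1.0986)

after S1 (triangulate): (-1.0804, 1.7190, -1.1189)
after S2 (kf_track): (0.0400, 1.9759, -1.0986)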